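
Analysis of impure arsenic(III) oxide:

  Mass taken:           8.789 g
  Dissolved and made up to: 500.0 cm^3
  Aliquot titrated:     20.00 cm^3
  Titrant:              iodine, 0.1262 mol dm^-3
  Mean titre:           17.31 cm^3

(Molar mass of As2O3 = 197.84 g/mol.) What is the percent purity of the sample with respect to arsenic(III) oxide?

As2O3 + 2 I2 + 2 H2O → As2O5 + 4 HI
n(I2) per titration = 0.01731 × 0.1262 = 2.185 × 10^-3 mol
From the 1:2 ratio, n(As2O3) in each aliquot = 1/2 × 2.185 × 10^-3 = 1.092 × 10^-3 mol
n(As2O3) in the whole flask = 1.092 × 10^-3 × 500.0/20.00 = 0.02731 mol
mass of As2O3 = 0.02731 × 197.84 = 5.402 g
% As2O3 = 5.402 / 8.789 × 100 = 61.47 %

61.47 %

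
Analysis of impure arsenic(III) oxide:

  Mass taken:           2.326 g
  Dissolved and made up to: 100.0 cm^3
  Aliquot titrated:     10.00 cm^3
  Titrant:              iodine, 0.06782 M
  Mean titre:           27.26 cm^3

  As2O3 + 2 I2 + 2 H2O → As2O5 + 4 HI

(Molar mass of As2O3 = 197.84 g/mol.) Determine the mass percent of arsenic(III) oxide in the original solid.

n(I2) per titration = 0.02726 × 0.06782 = 1.849 × 10^-3 mol
From the 1:2 ratio, n(As2O3) in each aliquot = 1/2 × 1.849 × 10^-3 = 9.244 × 10^-4 mol
n(As2O3) in the whole flask = 9.244 × 10^-4 × 100.0/10.00 = 9.244 × 10^-3 mol
mass of As2O3 = 9.244 × 10^-3 × 197.84 = 1.829 g
% As2O3 = 1.829 / 2.326 × 100 = 78.62 %

78.62 %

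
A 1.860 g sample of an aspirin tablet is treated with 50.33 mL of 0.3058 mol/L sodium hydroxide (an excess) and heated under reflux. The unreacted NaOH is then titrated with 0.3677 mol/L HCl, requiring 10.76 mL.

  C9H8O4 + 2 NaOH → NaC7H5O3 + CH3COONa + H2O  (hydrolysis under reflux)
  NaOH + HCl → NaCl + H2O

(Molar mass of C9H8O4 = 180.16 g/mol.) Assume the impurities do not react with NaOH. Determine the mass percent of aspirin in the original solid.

55.38 %

n(NaOH) added = 0.05033 × 0.3058 = 0.01539 mol
n(HCl) used in back-titration = 0.01076 × 0.3677 = 3.956 × 10^-3 mol
n(NaOH) left over = 3.956 × 10^-3 mol (1:1 ratio)
n(NaOH) consumed by analyte = 0.01539 − 3.956 × 10^-3 = 0.01143 mol
From the 1:2 ratio, n(C9H8O4) = 1/2 × 0.01143 = 5.717 × 10^-3 mol
mass of C9H8O4 = 5.717 × 10^-3 × 180.16 = 1.030 g
% C9H8O4 = 1.030 / 1.860 × 100 = 55.38 %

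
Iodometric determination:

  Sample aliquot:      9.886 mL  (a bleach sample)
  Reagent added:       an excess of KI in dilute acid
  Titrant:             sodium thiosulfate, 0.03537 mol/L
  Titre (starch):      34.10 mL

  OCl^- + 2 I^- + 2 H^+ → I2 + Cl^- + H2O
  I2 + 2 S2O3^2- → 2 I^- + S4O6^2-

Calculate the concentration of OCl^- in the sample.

n(S2O3^2-) = 0.03410 × 0.03537 = 1.206 × 10^-3 mol
n(I2) = n(S2O3^2-)/2 = 6.031 × 10^-4 mol
n(OCl^-) in the aliquot = 6.031 × 10^-4 mol (1:1 ratio)
[OCl^-] = 6.031 × 10^-4 / 0.009886 = 0.06100 mol/L

0.06100 mol/L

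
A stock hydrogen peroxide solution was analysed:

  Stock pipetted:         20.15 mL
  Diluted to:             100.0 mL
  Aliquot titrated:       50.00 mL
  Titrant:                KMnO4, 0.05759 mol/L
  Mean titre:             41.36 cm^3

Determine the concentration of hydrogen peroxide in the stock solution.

2 MnO4^- + 5 H2O2 + 6 H^+ → 2 Mn^2+ + 5 O2 + 8 H2O
n(KMnO4) = 0.04136 × 0.05759 = 2.382 × 10^-3 mol
From the 5:2 ratio, n(H2O2) in the aliquot = 5/2 × 2.382 × 10^-3 = 5.955 × 10^-3 mol
[H2O2]_dilute = 5.955 × 10^-3 / 0.05000 = 0.1191 mol/L
Dilution factor = 100.0 / 20.15 = 4.963
[H2O2]_stock = 0.1191 × 4.963 = 0.5910 mol/L

0.5910 mol/L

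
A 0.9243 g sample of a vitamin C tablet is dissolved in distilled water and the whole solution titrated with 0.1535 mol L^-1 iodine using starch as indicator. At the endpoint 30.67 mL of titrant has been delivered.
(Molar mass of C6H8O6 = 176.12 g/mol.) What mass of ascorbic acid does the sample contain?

C6H8O6 + I2 → C6H6O6 + 2 HI
n(I2) = 0.03067 L × 0.1535 mol/L = 4.708 × 10^-3 mol
n(C6H8O6) = 4.708 × 10^-3 mol (1:1 ratio)
mass of C6H8O6 = 4.708 × 10^-3 × 176.12 g/mol = 0.8291 g

0.8291 g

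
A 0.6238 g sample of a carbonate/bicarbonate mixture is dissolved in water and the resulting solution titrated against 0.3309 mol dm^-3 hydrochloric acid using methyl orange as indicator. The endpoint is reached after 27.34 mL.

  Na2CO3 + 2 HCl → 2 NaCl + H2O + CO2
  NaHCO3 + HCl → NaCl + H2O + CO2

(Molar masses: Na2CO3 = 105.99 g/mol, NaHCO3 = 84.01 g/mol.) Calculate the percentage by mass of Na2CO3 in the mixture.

n(HCl) = 0.02734 × 0.3309 = 9.047 × 10^-3 mol
Let x = n(Na2CO3), y = n(NaHCO3).
Titrant: 2x + 1y = 9.047 × 10^-3;  mass: 105.99x + 84.01y = 0.6238
Solving, x = 2.196 × 10^-3 mol, y = 4.655 × 10^-3 mol
mass of Na2CO3 = 2.196 × 10^-3 × 105.99 = 0.2328 g
% Na2CO3 = 0.2328 / 0.6238 × 100 = 37.31 %

37.31 %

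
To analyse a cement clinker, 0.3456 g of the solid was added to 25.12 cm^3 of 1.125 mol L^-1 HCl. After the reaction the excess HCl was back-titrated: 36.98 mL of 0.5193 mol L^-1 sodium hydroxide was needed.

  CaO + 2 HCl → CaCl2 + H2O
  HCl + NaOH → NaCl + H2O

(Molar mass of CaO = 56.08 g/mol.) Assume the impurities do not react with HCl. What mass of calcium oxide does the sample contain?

0.2539 g

n(HCl) added = 0.02512 × 1.125 = 0.02826 mol
n(NaOH) used in back-titration = 0.03698 × 0.5193 = 0.01920 mol
n(HCl) left over = 0.01920 mol (1:1 ratio)
n(HCl) consumed by analyte = 0.02826 − 0.01920 = 9.056 × 10^-3 mol
From the 1:2 ratio, n(CaO) = 1/2 × 9.056 × 10^-3 = 4.528 × 10^-3 mol
mass of CaO = 4.528 × 10^-3 × 56.08 = 0.2539 g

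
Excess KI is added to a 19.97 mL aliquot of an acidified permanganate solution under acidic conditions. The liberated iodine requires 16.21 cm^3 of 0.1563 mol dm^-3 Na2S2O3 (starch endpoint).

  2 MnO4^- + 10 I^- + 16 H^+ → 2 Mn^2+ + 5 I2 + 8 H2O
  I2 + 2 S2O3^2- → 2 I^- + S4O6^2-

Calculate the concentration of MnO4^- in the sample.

0.02537 mol/L

n(S2O3^2-) = 0.01621 × 0.1563 = 2.534 × 10^-3 mol
n(I2) = n(S2O3^2-)/2 = 1.267 × 10^-3 mol
From the 2:5 ratio, n(MnO4^-) in the aliquot = 2/5 × 1.267 × 10^-3 = 5.067 × 10^-4 mol
[MnO4^-] = 5.067 × 10^-4 / 0.01997 = 0.02537 mol/L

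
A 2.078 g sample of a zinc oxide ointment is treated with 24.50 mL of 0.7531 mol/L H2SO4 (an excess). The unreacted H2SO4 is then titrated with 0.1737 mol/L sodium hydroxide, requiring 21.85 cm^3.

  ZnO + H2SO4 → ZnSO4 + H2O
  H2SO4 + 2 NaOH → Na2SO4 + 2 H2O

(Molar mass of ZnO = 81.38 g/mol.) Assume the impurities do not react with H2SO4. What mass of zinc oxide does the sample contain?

1.347 g

n(H2SO4) added = 0.02450 × 0.7531 = 0.01845 mol
n(NaOH) used in back-titration = 0.02185 × 0.1737 = 3.795 × 10^-3 mol
From the 1:2 ratio, n(H2SO4) left over = 1/2 × 3.795 × 10^-3 = 1.898 × 10^-3 mol
n(H2SO4) consumed by analyte = 0.01845 − 1.898 × 10^-3 = 0.01655 mol
n(ZnO) = 0.01655 mol (1:1 ratio)
mass of ZnO = 0.01655 × 81.38 = 1.347 g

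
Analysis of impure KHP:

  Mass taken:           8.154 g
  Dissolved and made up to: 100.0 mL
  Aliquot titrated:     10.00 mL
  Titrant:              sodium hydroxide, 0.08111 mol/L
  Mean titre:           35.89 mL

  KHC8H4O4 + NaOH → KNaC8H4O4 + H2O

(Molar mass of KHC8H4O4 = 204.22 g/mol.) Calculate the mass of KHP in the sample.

n(NaOH) per titration = 0.03589 × 0.08111 = 2.911 × 10^-3 mol
n(KHC8H4O4) in each aliquot = 2.911 × 10^-3 mol (1:1 ratio)
n(KHC8H4O4) in the whole flask = 2.911 × 10^-3 × 100.0/10.00 = 0.02911 mol
mass of KHC8H4O4 = 0.02911 × 204.22 = 5.945 g

5.945 g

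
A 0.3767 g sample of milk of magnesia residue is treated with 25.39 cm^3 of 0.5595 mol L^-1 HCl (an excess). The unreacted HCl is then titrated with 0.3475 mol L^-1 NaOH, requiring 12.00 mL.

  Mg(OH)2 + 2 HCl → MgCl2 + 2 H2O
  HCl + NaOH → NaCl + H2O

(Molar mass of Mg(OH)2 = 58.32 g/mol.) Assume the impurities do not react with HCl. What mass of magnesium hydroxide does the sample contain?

0.2926 g

n(HCl) added = 0.02539 × 0.5595 = 0.01421 mol
n(NaOH) used in back-titration = 0.01200 × 0.3475 = 4.170 × 10^-3 mol
n(HCl) left over = 4.170 × 10^-3 mol (1:1 ratio)
n(HCl) consumed by analyte = 0.01421 − 4.170 × 10^-3 = 0.01004 mol
From the 1:2 ratio, n(Mg(OH)2) = 1/2 × 0.01004 = 5.018 × 10^-3 mol
mass of Mg(OH)2 = 5.018 × 10^-3 × 58.32 = 0.2926 g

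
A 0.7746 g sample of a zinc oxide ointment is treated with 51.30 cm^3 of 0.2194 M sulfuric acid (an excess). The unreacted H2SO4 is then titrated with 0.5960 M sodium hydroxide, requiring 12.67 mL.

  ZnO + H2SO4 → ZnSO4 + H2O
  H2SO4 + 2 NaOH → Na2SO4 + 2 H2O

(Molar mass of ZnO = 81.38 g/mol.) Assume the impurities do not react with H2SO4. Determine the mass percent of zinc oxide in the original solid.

n(H2SO4) added = 0.05130 × 0.2194 = 0.01126 mol
n(NaOH) used in back-titration = 0.01267 × 0.5960 = 7.551 × 10^-3 mol
From the 1:2 ratio, n(H2SO4) left over = 1/2 × 7.551 × 10^-3 = 3.776 × 10^-3 mol
n(H2SO4) consumed by analyte = 0.01126 − 3.776 × 10^-3 = 7.480 × 10^-3 mol
n(ZnO) = 7.480 × 10^-3 mol (1:1 ratio)
mass of ZnO = 7.480 × 10^-3 × 81.38 = 0.6087 g
% ZnO = 0.6087 / 0.7746 × 100 = 78.58 %

78.58 %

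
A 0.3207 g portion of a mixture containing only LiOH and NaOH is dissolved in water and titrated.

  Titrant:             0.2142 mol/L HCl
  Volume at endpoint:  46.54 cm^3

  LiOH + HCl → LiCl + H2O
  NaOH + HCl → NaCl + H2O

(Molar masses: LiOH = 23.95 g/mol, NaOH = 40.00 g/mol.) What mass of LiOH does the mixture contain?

0.1165 g

n(HCl) = 0.04654 × 0.2142 = 9.969 × 10^-3 mol
Let x = n(LiOH), y = n(NaOH).
Titrant: 1x + 1y = 9.969 × 10^-3;  mass: 23.95x + 40.00y = 0.3207
Solving, x = 4.863 × 10^-3 mol, y = 5.106 × 10^-3 mol
mass of LiOH = 4.863 × 10^-3 × 23.95 = 0.1165 g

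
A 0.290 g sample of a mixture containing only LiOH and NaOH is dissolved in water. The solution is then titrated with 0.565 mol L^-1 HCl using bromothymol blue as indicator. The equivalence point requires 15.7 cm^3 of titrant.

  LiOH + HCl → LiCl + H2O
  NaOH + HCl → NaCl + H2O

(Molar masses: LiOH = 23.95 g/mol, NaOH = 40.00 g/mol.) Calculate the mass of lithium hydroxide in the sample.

n(HCl) = 0.0157 × 0.565 = 8.87 × 10^-3 mol
Let x = n(LiOH), y = n(NaOH).
Titrant: 1x + 1y = 8.87 × 10^-3;  mass: 23.95x + 40.00y = 0.290
Solving, x = 4.04 × 10^-3 mol, y = 4.83 × 10^-3 mol
mass of LiOH = 4.04 × 10^-3 × 23.95 = 0.0967 g

0.0967 g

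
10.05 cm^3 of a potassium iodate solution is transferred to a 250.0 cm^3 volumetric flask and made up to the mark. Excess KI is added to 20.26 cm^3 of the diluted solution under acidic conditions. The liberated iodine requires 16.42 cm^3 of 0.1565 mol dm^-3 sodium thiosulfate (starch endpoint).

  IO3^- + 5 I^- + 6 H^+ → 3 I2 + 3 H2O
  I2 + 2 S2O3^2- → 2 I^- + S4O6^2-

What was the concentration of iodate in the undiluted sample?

0.5259 mol/L

n(S2O3^2-) = 0.01642 × 0.1565 = 2.570 × 10^-3 mol
n(I2) = n(S2O3^2-)/2 = 1.285 × 10^-3 mol
From the 1:3 ratio, n(IO3^-) in the aliquot = 1/3 × 1.285 × 10^-3 = 4.283 × 10^-4 mol
[IO3^-]_dilute = 4.283 × 10^-4 / 0.02026 = 0.02114 mol/L
[IO3^-]_original = 0.02114 × 250.0/10.05 = 0.5259 mol/L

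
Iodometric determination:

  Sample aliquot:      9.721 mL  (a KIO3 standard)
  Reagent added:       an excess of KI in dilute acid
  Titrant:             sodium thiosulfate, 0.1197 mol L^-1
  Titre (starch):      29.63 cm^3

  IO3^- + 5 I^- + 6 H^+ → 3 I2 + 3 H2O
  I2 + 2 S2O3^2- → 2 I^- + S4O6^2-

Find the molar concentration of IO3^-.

n(S2O3^2-) = 0.02963 × 0.1197 = 3.547 × 10^-3 mol
n(I2) = n(S2O3^2-)/2 = 1.773 × 10^-3 mol
From the 1:3 ratio, n(IO3^-) in the aliquot = 1/3 × 1.773 × 10^-3 = 5.911 × 10^-4 mol
[IO3^-] = 5.911 × 10^-4 / 0.009721 = 0.06081 mol/L

0.06081 mol/L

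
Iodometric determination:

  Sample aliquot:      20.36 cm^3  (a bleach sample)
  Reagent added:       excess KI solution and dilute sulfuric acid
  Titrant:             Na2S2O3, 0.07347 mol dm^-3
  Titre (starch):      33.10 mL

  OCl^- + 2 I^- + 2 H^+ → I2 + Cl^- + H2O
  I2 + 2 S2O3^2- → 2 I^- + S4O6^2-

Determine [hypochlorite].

n(S2O3^2-) = 0.03310 × 0.07347 = 2.432 × 10^-3 mol
n(I2) = n(S2O3^2-)/2 = 1.216 × 10^-3 mol
n(OCl^-) in the aliquot = 1.216 × 10^-3 mol (1:1 ratio)
[OCl^-] = 1.216 × 10^-3 / 0.02036 = 0.05972 mol/L

0.05972 mol/L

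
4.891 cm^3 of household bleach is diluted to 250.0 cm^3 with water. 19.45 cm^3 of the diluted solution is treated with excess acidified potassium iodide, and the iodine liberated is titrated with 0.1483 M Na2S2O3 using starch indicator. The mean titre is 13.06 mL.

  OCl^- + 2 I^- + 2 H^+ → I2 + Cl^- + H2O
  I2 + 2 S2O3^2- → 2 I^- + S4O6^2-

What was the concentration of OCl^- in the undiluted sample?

2.545 M

n(S2O3^2-) = 0.01306 × 0.1483 = 1.937 × 10^-3 mol
n(I2) = n(S2O3^2-)/2 = 9.684 × 10^-4 mol
n(OCl^-) in the aliquot = 9.684 × 10^-4 mol (1:1 ratio)
[OCl^-]_dilute = 9.684 × 10^-4 / 0.01945 = 0.04979 mol/L
[OCl^-]_original = 0.04979 × 250.0/4.891 = 2.545 mol/L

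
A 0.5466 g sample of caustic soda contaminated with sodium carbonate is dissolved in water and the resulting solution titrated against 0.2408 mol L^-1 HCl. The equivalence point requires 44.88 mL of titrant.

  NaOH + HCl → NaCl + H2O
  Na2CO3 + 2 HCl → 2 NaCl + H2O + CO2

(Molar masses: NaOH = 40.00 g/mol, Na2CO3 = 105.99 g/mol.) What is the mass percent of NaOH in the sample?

n(HCl) = 0.04488 × 0.2408 = 0.01081 mol
Let x = n(NaOH), y = n(Na2CO3).
Titrant: 1x + 2y = 0.01081;  mass: 40.00x + 105.99y = 0.5466
Solving, x = 2.010 × 10^-3 mol, y = 4.398 × 10^-3 mol
mass of NaOH = 2.010 × 10^-3 × 40.00 = 0.08041 g
% NaOH = 0.08041 / 0.5466 × 100 = 14.71 %

14.71 %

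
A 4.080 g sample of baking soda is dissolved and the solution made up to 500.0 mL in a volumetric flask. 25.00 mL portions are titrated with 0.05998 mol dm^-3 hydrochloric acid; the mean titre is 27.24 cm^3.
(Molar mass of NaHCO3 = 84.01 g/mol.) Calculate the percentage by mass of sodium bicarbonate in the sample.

NaHCO3 + HCl → NaCl + H2O + CO2
n(HCl) per titration = 0.02724 × 0.05998 = 1.634 × 10^-3 mol
n(NaHCO3) in each aliquot = 1.634 × 10^-3 mol (1:1 ratio)
n(NaHCO3) in the whole flask = 1.634 × 10^-3 × 500.0/25.00 = 0.03268 mol
mass of NaHCO3 = 0.03268 × 84.01 = 2.745 g
% NaHCO3 = 2.745 / 4.080 × 100 = 67.28 %

67.28 %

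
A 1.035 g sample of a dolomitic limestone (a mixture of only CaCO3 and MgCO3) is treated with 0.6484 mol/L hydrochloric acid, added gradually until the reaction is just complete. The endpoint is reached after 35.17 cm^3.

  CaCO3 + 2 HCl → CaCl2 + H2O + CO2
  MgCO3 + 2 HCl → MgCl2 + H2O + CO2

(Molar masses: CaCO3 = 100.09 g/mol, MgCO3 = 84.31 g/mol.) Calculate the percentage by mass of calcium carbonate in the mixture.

n(HCl) = 0.03517 × 0.6484 = 0.02280 mol
Let x = n(CaCO3), y = n(MgCO3).
Titrant: 2x + 2y = 0.02280;  mass: 100.09x + 84.31y = 1.035
Solving, x = 4.670 × 10^-3 mol, y = 6.732 × 10^-3 mol
mass of CaCO3 = 4.670 × 10^-3 × 100.09 = 0.4674 g
% CaCO3 = 0.4674 / 1.035 × 100 = 45.16 %

45.16 %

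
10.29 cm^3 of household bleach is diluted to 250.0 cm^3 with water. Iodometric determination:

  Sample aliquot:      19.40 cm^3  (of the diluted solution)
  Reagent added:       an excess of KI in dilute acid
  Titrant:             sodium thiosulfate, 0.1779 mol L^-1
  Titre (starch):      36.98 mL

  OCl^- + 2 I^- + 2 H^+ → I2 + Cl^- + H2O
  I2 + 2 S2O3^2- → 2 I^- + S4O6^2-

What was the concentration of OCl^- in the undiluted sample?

n(S2O3^2-) = 0.03698 × 0.1779 = 6.579 × 10^-3 mol
n(I2) = n(S2O3^2-)/2 = 3.289 × 10^-3 mol
n(OCl^-) in the aliquot = 3.289 × 10^-3 mol (1:1 ratio)
[OCl^-]_dilute = 3.289 × 10^-3 / 0.01940 = 0.1696 mol/L
[OCl^-]_original = 0.1696 × 250.0/10.29 = 4.119 mol/L

4.119 mol/L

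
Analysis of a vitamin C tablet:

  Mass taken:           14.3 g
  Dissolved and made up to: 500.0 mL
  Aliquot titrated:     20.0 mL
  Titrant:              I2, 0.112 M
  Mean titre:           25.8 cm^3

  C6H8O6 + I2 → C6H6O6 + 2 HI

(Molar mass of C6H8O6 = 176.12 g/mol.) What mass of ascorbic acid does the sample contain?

n(I2) per titration = 0.0258 × 0.112 = 2.89 × 10^-3 mol
n(C6H8O6) in each aliquot = 2.89 × 10^-3 mol (1:1 ratio)
n(C6H8O6) in the whole flask = 2.89 × 10^-3 × 500.0/20.0 = 0.0722 mol
mass of C6H8O6 = 0.0722 × 176.12 = 12.7 g

12.7 g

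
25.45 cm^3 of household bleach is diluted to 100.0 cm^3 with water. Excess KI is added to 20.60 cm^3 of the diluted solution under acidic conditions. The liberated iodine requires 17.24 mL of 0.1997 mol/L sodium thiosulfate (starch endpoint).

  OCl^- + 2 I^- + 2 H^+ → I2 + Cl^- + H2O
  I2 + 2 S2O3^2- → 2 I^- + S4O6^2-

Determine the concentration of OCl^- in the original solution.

n(S2O3^2-) = 0.01724 × 0.1997 = 3.443 × 10^-3 mol
n(I2) = n(S2O3^2-)/2 = 1.721 × 10^-3 mol
n(OCl^-) in the aliquot = 1.721 × 10^-3 mol (1:1 ratio)
[OCl^-]_dilute = 1.721 × 10^-3 / 0.02060 = 0.08356 mol/L
[OCl^-]_original = 0.08356 × 100.0/25.45 = 0.3283 mol/L

0.3283 mol/L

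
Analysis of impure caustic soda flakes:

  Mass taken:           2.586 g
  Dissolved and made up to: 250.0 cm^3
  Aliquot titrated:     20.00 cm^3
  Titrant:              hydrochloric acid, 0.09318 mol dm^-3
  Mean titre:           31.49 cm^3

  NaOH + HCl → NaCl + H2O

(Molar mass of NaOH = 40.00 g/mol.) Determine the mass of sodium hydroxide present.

1.467 g

n(HCl) per titration = 0.03149 × 0.09318 = 2.934 × 10^-3 mol
n(NaOH) in each aliquot = 2.934 × 10^-3 mol (1:1 ratio)
n(NaOH) in the whole flask = 2.934 × 10^-3 × 250.0/20.00 = 0.03668 mol
mass of NaOH = 0.03668 × 40.00 = 1.467 g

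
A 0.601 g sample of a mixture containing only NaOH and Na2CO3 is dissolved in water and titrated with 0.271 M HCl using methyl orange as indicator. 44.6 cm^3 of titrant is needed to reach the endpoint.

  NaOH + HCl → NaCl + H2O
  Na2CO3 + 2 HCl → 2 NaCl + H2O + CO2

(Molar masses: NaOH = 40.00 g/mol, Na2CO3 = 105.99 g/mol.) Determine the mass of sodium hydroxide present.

n(HCl) = 0.0446 × 0.271 = 0.0121 mol
Let x = n(NaOH), y = n(Na2CO3).
Titrant: 1x + 2y = 0.0121;  mass: 40.00x + 105.99y = 0.601
Solving, x = 3.04 × 10^-3 mol, y = 4.52 × 10^-3 mol
mass of NaOH = 3.04 × 10^-3 × 40.00 = 0.122 g

0.122 g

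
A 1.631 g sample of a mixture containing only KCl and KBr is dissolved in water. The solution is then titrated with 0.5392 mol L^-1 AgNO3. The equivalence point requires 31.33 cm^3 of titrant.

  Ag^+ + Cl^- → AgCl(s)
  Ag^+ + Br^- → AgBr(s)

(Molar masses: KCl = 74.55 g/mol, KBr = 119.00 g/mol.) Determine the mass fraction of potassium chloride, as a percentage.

n(AgNO3) = 0.03133 × 0.5392 = 0.01689 mol
Let x = n(KCl), y = n(KBr).
Titrant: 1x + 1y = 0.01689;  mass: 74.55x + 119.00y = 1.631
Solving, x = 8.533 × 10^-3 mol, y = 8.360 × 10^-3 mol
mass of KCl = 8.533 × 10^-3 × 74.55 = 0.6361 g
% KCl = 0.6361 / 1.631 × 100 = 39.00 %

39.00 %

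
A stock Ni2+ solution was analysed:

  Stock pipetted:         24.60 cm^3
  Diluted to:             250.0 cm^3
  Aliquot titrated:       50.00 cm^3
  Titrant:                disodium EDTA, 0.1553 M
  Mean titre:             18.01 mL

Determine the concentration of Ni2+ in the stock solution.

0.5685 M

Ni^2+ + EDTA^4- → [Ni(EDTA)]^2-
n(EDTA) = 0.01801 × 0.1553 = 2.797 × 10^-3 mol
n(Ni2+) in the aliquot = 2.797 × 10^-3 mol (1:1 ratio)
[Ni2+]_dilute = 2.797 × 10^-3 / 0.05000 = 0.05594 mol/L
Dilution factor = 250.0 / 24.60 = 10.16
[Ni2+]_stock = 0.05594 × 10.16 = 0.5685 mol/L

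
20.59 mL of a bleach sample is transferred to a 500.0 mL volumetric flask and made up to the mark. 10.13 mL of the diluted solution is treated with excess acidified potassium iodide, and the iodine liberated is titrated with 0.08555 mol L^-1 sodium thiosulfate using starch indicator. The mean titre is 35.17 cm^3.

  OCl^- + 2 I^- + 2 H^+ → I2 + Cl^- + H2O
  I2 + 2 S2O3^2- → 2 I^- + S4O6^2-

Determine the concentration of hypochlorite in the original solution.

n(S2O3^2-) = 0.03517 × 0.08555 = 3.009 × 10^-3 mol
n(I2) = n(S2O3^2-)/2 = 1.504 × 10^-3 mol
n(OCl^-) in the aliquot = 1.504 × 10^-3 mol (1:1 ratio)
[OCl^-]_dilute = 1.504 × 10^-3 / 0.01013 = 0.1485 mol/L
[OCl^-]_original = 0.1485 × 500.0/20.59 = 3.606 mol/L

3.606 mol/L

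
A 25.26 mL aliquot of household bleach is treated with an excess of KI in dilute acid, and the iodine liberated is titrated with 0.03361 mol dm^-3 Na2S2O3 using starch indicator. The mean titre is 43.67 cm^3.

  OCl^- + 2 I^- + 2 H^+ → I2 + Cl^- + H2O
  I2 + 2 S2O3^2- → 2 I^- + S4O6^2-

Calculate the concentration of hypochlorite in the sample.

0.02905 mol/L

n(S2O3^2-) = 0.04367 × 0.03361 = 1.468 × 10^-3 mol
n(I2) = n(S2O3^2-)/2 = 7.339 × 10^-4 mol
n(OCl^-) in the aliquot = 7.339 × 10^-4 mol (1:1 ratio)
[OCl^-] = 7.339 × 10^-4 / 0.02526 = 0.02905 mol/L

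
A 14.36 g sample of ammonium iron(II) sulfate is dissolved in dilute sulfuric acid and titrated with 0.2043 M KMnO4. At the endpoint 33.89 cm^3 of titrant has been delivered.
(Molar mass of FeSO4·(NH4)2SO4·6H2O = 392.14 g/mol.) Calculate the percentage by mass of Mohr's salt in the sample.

94.54 %

MnO4^- + 5 Fe^2+ + 8 H^+ → Mn^2+ + 5 Fe^3+ + 4 H2O
n(KMnO4) = 0.03389 L × 0.2043 mol/L = 6.924 × 10^-3 mol
From the 5:1 ratio, n(FeSO4·(NH4)2SO4·6H2O) = 5/1 × 6.924 × 10^-3 = 0.03462 mol
mass of FeSO4·(NH4)2SO4·6H2O = 0.03462 × 392.14 g/mol = 13.58 g
% FeSO4·(NH4)2SO4·6H2O = 13.58 / 14.36 × 100 = 94.54 %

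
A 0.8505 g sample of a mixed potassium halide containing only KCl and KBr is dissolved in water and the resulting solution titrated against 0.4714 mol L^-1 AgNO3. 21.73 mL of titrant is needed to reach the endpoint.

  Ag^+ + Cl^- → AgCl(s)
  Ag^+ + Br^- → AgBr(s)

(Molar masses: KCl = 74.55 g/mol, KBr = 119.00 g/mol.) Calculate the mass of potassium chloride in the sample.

0.6180 g

n(AgNO3) = 0.02173 × 0.4714 = 0.01024 mol
Let x = n(KCl), y = n(KBr).
Titrant: 1x + 1y = 0.01024;  mass: 74.55x + 119.00y = 0.8505
Solving, x = 8.290 × 10^-3 mol, y = 1.954 × 10^-3 mol
mass of KCl = 8.290 × 10^-3 × 74.55 = 0.6180 g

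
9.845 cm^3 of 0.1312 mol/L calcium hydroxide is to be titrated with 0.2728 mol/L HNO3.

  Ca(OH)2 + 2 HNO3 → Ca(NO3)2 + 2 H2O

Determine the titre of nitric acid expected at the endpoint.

9.470 mL

n(Ca(OH)2) = 0.009845 L × 0.1312 mol/L = 1.292 × 10^-3 mol
From the 2:1 stoichiometry, n(HNO3) = 2/1 × 1.292 × 10^-3 = 2.583 × 10^-3 mol
V(HNO3) = 2.583 × 10^-3 mol / 0.2728 mol/L = 0.009470 L = 9.470 mL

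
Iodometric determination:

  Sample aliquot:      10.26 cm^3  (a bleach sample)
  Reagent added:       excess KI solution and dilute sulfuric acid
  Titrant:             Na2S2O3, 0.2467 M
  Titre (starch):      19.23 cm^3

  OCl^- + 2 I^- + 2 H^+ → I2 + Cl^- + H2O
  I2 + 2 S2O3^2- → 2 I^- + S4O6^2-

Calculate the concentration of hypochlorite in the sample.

n(S2O3^2-) = 0.01923 × 0.2467 = 4.744 × 10^-3 mol
n(I2) = n(S2O3^2-)/2 = 2.372 × 10^-3 mol
n(OCl^-) in the aliquot = 2.372 × 10^-3 mol (1:1 ratio)
[OCl^-] = 2.372 × 10^-3 / 0.01026 = 0.2312 mol/L

0.2312 M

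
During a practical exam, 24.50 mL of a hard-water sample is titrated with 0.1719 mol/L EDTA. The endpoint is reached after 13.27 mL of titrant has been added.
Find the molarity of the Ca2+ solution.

0.09311 mol/L

Ca^2+ + EDTA^4- → [Ca(EDTA)]^2-
n(EDTA) = 0.01327 L × 0.1719 mol/L = 2.281 × 10^-3 mol
n(Ca2+) = 2.281 × 10^-3 mol (1:1 mole ratio)
[Ca2+] = 2.281 × 10^-3 mol / 0.02450 L = 0.09311 mol/L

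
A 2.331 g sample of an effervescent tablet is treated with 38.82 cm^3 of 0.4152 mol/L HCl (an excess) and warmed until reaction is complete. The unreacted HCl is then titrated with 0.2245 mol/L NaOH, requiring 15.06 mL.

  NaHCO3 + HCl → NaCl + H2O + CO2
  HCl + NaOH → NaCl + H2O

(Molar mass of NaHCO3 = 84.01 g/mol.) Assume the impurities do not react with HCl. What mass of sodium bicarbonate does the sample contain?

n(HCl) added = 0.03882 × 0.4152 = 0.01612 mol
n(NaOH) used in back-titration = 0.01506 × 0.2245 = 3.381 × 10^-3 mol
n(HCl) left over = 3.381 × 10^-3 mol (1:1 ratio)
n(HCl) consumed by analyte = 0.01612 − 3.381 × 10^-3 = 0.01274 mol
n(NaHCO3) = 0.01274 mol (1:1 ratio)
mass of NaHCO3 = 0.01274 × 84.01 = 1.070 g

1.070 g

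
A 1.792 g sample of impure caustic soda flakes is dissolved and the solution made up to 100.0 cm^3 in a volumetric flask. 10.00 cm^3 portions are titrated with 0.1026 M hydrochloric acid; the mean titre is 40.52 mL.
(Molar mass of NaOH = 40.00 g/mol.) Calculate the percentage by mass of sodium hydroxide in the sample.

NaOH + HCl → NaCl + H2O
n(HCl) per titration = 0.04052 × 0.1026 = 4.157 × 10^-3 mol
n(NaOH) in each aliquot = 4.157 × 10^-3 mol (1:1 ratio)
n(NaOH) in the whole flask = 4.157 × 10^-3 × 100.0/10.00 = 0.04157 mol
mass of NaOH = 0.04157 × 40.00 = 1.663 g
% NaOH = 1.663 / 1.792 × 100 = 92.80 %

92.80 %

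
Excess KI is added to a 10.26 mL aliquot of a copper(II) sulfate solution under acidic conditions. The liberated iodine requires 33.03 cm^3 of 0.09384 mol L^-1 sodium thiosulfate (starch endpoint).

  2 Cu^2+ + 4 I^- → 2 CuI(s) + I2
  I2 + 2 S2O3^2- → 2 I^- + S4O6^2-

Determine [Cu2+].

n(S2O3^2-) = 0.03303 × 0.09384 = 3.100 × 10^-3 mol
n(I2) = n(S2O3^2-)/2 = 1.550 × 10^-3 mol
From the 2:1 ratio, n(Cu2+) in the aliquot = 2/1 × 1.550 × 10^-3 = 3.100 × 10^-3 mol
[Cu2+] = 3.100 × 10^-3 / 0.01026 = 0.3021 mol/L

0.3021 mol/L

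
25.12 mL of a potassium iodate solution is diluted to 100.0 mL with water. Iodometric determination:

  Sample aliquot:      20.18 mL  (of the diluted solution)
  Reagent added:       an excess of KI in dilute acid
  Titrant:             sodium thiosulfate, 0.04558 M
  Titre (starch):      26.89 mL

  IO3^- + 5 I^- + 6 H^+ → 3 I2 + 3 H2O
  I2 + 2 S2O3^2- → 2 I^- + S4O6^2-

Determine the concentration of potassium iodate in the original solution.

n(S2O3^2-) = 0.02689 × 0.04558 = 1.226 × 10^-3 mol
n(I2) = n(S2O3^2-)/2 = 6.128 × 10^-4 mol
From the 1:3 ratio, n(IO3^-) in the aliquot = 1/3 × 6.128 × 10^-4 = 2.043 × 10^-4 mol
[IO3^-]_dilute = 2.043 × 10^-4 / 0.02018 = 0.01012 mol/L
[IO3^-]_original = 0.01012 × 100.0/25.12 = 0.04030 mol/L

0.04030 M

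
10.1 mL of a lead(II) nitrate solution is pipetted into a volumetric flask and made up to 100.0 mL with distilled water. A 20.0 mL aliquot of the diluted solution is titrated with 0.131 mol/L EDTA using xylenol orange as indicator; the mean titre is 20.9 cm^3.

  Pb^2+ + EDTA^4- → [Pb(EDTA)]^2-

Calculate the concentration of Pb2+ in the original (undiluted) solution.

n(EDTA) = 0.0209 × 0.131 = 2.74 × 10^-3 mol
n(Pb2+) in the aliquot = 2.74 × 10^-3 mol (1:1 ratio)
[Pb2+]_dilute = 2.74 × 10^-3 / 0.0200 = 0.137 mol/L
Dilution factor = 100.0 / 10.1 = 9.901
[Pb2+]_stock = 0.137 × 9.901 = 1.36 mol/L

1.36 mol/L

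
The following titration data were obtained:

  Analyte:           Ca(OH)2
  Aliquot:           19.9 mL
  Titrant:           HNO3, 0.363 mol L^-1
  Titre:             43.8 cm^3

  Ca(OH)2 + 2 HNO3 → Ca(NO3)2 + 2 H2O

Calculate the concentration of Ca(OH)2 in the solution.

0.399 mol/L

n(HNO3) = 0.0438 L × 0.363 mol/L = 0.0159 mol
From the 1:2 mole ratio, n(Ca(OH)2) = 1/2 × 0.0159 = 7.95 × 10^-3 mol
[Ca(OH)2] = 7.95 × 10^-3 mol / 0.0199 L = 0.399 mol/L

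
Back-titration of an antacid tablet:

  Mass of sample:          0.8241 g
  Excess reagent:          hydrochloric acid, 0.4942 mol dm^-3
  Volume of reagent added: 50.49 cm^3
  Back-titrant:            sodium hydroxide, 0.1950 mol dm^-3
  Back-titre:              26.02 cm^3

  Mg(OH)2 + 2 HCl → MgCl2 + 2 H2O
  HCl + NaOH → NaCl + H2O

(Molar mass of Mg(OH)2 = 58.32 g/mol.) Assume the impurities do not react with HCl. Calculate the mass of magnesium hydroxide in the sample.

0.5797 g

n(HCl) added = 0.05049 × 0.4942 = 0.02495 mol
n(NaOH) used in back-titration = 0.02602 × 0.1950 = 5.074 × 10^-3 mol
n(HCl) left over = 5.074 × 10^-3 mol (1:1 ratio)
n(HCl) consumed by analyte = 0.02495 − 5.074 × 10^-3 = 0.01988 mol
From the 1:2 ratio, n(Mg(OH)2) = 1/2 × 0.01988 = 9.939 × 10^-3 mol
mass of Mg(OH)2 = 9.939 × 10^-3 × 58.32 = 0.5797 g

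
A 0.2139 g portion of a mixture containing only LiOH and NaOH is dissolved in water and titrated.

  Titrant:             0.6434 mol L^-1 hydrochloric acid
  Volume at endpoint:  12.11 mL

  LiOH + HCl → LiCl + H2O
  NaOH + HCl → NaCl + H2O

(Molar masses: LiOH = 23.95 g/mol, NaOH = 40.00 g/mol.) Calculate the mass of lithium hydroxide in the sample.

n(HCl) = 0.01211 × 0.6434 = 7.792 × 10^-3 mol
Let x = n(LiOH), y = n(NaOH).
Titrant: 1x + 1y = 7.792 × 10^-3;  mass: 23.95x + 40.00y = 0.2139
Solving, x = 6.091 × 10^-3 mol, y = 1.700 × 10^-3 mol
mass of LiOH = 6.091 × 10^-3 × 23.95 = 0.1459 g

0.1459 g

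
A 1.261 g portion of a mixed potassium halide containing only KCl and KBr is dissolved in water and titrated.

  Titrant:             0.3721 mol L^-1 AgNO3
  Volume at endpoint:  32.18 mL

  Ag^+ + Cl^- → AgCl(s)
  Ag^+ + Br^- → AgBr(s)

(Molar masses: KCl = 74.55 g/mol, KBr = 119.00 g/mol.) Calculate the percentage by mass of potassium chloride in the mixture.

21.80 %

n(AgNO3) = 0.03218 × 0.3721 = 0.01197 mol
Let x = n(KCl), y = n(KBr).
Titrant: 1x + 1y = 0.01197;  mass: 74.55x + 119.00y = 1.261
Solving, x = 3.688 × 10^-3 mol, y = 8.286 × 10^-3 mol
mass of KCl = 3.688 × 10^-3 × 74.55 = 0.2749 g
% KCl = 0.2749 / 1.261 × 100 = 21.80 %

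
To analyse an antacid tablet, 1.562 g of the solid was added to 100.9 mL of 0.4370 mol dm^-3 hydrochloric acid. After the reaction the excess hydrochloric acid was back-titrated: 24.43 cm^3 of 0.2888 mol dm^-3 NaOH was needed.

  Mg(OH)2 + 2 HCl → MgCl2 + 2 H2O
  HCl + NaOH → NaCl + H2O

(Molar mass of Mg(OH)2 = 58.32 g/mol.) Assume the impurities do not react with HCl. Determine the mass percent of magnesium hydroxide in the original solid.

69.14 %

n(HCl) added = 0.1009 × 0.4370 = 0.04409 mol
n(NaOH) used in back-titration = 0.02443 × 0.2888 = 7.055 × 10^-3 mol
n(HCl) left over = 7.055 × 10^-3 mol (1:1 ratio)
n(HCl) consumed by analyte = 0.04409 − 7.055 × 10^-3 = 0.03704 mol
From the 1:2 ratio, n(Mg(OH)2) = 1/2 × 0.03704 = 0.01852 mol
mass of Mg(OH)2 = 0.01852 × 58.32 = 1.080 g
% Mg(OH)2 = 1.080 / 1.562 × 100 = 69.14 %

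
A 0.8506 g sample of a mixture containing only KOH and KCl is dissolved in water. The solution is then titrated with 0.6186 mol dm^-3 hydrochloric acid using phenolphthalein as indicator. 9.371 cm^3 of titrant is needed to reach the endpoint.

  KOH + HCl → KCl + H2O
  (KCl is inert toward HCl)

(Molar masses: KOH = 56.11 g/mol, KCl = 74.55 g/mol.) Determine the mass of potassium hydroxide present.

n(HCl) = 0.009371 × 0.6186 = 5.797 × 10^-3 mol
Let x = n(KOH), y = n(KCl).
Titrant: 1x = 5.797 × 10^-3;  mass: 56.11x + 74.55y = 0.8506
Solving, x = 5.797 × 10^-3 mol, y = 7.047 × 10^-3 mol
mass of KOH = 5.797 × 10^-3 × 56.11 = 0.3253 g

0.3253 g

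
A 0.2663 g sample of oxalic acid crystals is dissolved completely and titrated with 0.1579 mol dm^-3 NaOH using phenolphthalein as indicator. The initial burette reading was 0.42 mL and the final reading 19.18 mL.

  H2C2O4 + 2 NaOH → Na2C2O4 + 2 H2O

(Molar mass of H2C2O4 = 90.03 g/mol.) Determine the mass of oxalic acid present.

0.1333 g

n(NaOH) = 0.01876 L × 0.1579 mol/L = 2.962 × 10^-3 mol
From the 1:2 ratio, n(H2C2O4) = 1/2 × 2.962 × 10^-3 = 1.481 × 10^-3 mol
mass of H2C2O4 = 1.481 × 10^-3 × 90.03 g/mol = 0.1333 g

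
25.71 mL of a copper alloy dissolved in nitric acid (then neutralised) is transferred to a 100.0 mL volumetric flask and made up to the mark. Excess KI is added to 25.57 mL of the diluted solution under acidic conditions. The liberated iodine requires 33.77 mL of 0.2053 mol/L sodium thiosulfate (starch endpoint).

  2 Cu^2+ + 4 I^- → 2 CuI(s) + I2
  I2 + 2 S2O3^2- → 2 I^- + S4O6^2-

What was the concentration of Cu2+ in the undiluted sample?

1.055 mol/L

n(S2O3^2-) = 0.03377 × 0.2053 = 6.933 × 10^-3 mol
n(I2) = n(S2O3^2-)/2 = 3.466 × 10^-3 mol
From the 2:1 ratio, n(Cu2+) in the aliquot = 2/1 × 3.466 × 10^-3 = 6.933 × 10^-3 mol
[Cu2+]_dilute = 6.933 × 10^-3 / 0.02557 = 0.2711 mol/L
[Cu2+]_original = 0.2711 × 100.0/25.71 = 1.055 mol/L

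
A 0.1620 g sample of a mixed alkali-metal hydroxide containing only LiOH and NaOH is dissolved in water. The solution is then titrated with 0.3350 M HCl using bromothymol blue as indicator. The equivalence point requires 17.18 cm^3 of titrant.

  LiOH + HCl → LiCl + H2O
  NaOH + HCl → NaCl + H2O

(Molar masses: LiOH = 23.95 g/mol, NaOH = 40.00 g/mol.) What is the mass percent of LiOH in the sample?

n(HCl) = 0.01718 × 0.3350 = 5.755 × 10^-3 mol
Let x = n(LiOH), y = n(NaOH).
Titrant: 1x + 1y = 5.755 × 10^-3;  mass: 23.95x + 40.00y = 0.1620
Solving, x = 4.250 × 10^-3 mol, y = 1.505 × 10^-3 mol
mass of LiOH = 4.250 × 10^-3 × 23.95 = 0.1018 g
% LiOH = 0.1018 / 0.1620 × 100 = 62.83 %

62.83 %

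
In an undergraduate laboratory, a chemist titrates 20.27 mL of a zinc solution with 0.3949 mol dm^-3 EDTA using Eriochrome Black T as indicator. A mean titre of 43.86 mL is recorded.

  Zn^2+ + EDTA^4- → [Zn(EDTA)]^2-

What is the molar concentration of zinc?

0.8545 mol/L

n(EDTA) = 0.04386 L × 0.3949 mol/L = 0.01732 mol
n(Zn2+) = 0.01732 mol (1:1 mole ratio)
[Zn2+] = 0.01732 mol / 0.02027 L = 0.8545 mol/L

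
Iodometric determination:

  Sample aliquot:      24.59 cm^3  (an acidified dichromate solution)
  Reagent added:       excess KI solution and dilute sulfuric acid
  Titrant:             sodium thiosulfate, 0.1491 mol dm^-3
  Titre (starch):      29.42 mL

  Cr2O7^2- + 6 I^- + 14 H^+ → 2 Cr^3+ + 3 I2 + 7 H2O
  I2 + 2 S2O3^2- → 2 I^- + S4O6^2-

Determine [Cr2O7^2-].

0.02973 mol/L

n(S2O3^2-) = 0.02942 × 0.1491 = 4.387 × 10^-3 mol
n(I2) = n(S2O3^2-)/2 = 2.193 × 10^-3 mol
From the 1:3 ratio, n(Cr2O7^2-) in the aliquot = 1/3 × 2.193 × 10^-3 = 7.311 × 10^-4 mol
[Cr2O7^2-] = 7.311 × 10^-4 / 0.02459 = 0.02973 mol/L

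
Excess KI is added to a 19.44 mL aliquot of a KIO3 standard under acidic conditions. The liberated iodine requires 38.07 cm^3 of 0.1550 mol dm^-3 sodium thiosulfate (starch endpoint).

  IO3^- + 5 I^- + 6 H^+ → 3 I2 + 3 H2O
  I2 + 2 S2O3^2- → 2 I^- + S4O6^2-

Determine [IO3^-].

0.05059 mol/L

n(S2O3^2-) = 0.03807 × 0.1550 = 5.901 × 10^-3 mol
n(I2) = n(S2O3^2-)/2 = 2.950 × 10^-3 mol
From the 1:3 ratio, n(IO3^-) in the aliquot = 1/3 × 2.950 × 10^-3 = 9.835 × 10^-4 mol
[IO3^-] = 9.835 × 10^-4 / 0.01944 = 0.05059 mol/L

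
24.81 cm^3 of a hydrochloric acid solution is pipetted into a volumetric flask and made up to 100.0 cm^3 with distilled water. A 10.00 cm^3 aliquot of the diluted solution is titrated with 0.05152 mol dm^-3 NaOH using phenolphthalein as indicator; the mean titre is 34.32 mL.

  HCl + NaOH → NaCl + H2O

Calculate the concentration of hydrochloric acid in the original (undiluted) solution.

n(NaOH) = 0.03432 × 0.05152 = 1.768 × 10^-3 mol
n(HCl) in the aliquot = 1.768 × 10^-3 mol (1:1 ratio)
[HCl]_dilute = 1.768 × 10^-3 / 0.01000 = 0.1768 mol/L
Dilution factor = 100.0 / 24.81 = 4.031
[HCl]_stock = 0.1768 × 4.031 = 0.7127 mol/L

0.7127 mol/L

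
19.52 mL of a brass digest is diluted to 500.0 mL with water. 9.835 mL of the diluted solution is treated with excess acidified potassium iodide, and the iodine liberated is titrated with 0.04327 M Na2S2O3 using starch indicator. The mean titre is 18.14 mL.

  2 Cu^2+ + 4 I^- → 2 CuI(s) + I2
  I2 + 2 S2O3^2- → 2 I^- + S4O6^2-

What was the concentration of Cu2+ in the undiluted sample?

2.044 M

n(S2O3^2-) = 0.01814 × 0.04327 = 7.849 × 10^-4 mol
n(I2) = n(S2O3^2-)/2 = 3.925 × 10^-4 mol
From the 2:1 ratio, n(Cu2+) in the aliquot = 2/1 × 3.925 × 10^-4 = 7.849 × 10^-4 mol
[Cu2+]_dilute = 7.849 × 10^-4 / 0.009835 = 0.07981 mol/L
[Cu2+]_original = 0.07981 × 500.0/19.52 = 2.044 mol/L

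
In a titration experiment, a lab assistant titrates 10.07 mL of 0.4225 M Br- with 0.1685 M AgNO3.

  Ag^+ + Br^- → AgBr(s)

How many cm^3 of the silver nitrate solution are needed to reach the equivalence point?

n(Br-) = 0.01007 L × 0.4225 mol/L = 4.255 × 10^-3 mol
n(AgNO3) = 4.255 × 10^-3 mol (1:1 stoichiometry)
V(AgNO3) = 4.255 × 10^-3 mol / 0.1685 mol/L = 0.02525 L = 25.25 mL

25.25 mL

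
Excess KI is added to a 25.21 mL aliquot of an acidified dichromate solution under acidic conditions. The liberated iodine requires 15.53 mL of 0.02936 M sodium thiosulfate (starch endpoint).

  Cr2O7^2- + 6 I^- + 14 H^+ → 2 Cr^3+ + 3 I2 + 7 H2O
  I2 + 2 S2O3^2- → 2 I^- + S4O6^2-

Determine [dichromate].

0.003014 M

n(S2O3^2-) = 0.01553 × 0.02936 = 4.560 × 10^-4 mol
n(I2) = n(S2O3^2-)/2 = 2.280 × 10^-4 mol
From the 1:3 ratio, n(Cr2O7^2-) in the aliquot = 1/3 × 2.280 × 10^-4 = 7.599 × 10^-5 mol
[Cr2O7^2-] = 7.599 × 10^-5 / 0.02521 = 0.003014 mol/L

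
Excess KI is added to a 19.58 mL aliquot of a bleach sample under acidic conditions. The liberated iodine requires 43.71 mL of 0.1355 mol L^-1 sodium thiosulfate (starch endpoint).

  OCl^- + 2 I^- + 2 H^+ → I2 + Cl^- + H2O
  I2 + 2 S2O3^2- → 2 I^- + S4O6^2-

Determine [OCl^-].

0.1512 mol/L

n(S2O3^2-) = 0.04371 × 0.1355 = 5.923 × 10^-3 mol
n(I2) = n(S2O3^2-)/2 = 2.961 × 10^-3 mol
n(OCl^-) in the aliquot = 2.961 × 10^-3 mol (1:1 ratio)
[OCl^-] = 2.961 × 10^-3 / 0.01958 = 0.1512 mol/L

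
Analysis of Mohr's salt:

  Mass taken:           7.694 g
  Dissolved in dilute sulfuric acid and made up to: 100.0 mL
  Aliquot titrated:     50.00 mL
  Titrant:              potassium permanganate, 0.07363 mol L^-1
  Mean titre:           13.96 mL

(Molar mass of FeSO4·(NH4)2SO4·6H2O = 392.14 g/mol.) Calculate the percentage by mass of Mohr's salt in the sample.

52.39 %

MnO4^- + 5 Fe^2+ + 8 H^+ → Mn^2+ + 5 Fe^3+ + 4 H2O
n(KMnO4) per titration = 0.01396 × 0.07363 = 1.028 × 10^-3 mol
From the 5:1 ratio, n(FeSO4·(NH4)2SO4·6H2O) in each aliquot = 5/1 × 1.028 × 10^-3 = 5.139 × 10^-3 mol
n(FeSO4·(NH4)2SO4·6H2O) in the whole flask = 5.139 × 10^-3 × 100.0/50.00 = 0.01028 mol
mass of FeSO4·(NH4)2SO4·6H2O = 0.01028 × 392.14 = 4.031 g
% FeSO4·(NH4)2SO4·6H2O = 4.031 / 7.694 × 100 = 52.39 %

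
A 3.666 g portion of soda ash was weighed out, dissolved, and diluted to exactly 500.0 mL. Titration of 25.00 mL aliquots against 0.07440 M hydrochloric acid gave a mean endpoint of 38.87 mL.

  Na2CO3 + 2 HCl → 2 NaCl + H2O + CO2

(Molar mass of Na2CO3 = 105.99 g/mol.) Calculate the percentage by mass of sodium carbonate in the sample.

83.61 %

n(HCl) per titration = 0.03887 × 0.07440 = 2.892 × 10^-3 mol
From the 1:2 ratio, n(Na2CO3) in each aliquot = 1/2 × 2.892 × 10^-3 = 1.446 × 10^-3 mol
n(Na2CO3) in the whole flask = 1.446 × 10^-3 × 500.0/25.00 = 0.02892 mol
mass of Na2CO3 = 0.02892 × 105.99 = 3.065 g
% Na2CO3 = 3.065 / 3.666 × 100 = 83.61 %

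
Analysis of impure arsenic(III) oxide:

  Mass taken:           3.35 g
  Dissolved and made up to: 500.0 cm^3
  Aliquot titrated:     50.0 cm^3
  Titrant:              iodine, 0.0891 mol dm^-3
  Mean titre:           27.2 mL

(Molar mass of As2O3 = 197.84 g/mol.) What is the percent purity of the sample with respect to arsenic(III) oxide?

As2O3 + 2 I2 + 2 H2O → As2O5 + 4 HI
n(I2) per titration = 0.0272 × 0.0891 = 2.42 × 10^-3 mol
From the 1:2 ratio, n(As2O3) in each aliquot = 1/2 × 2.42 × 10^-3 = 1.21 × 10^-3 mol
n(As2O3) in the whole flask = 1.21 × 10^-3 × 500.0/50.0 = 0.0121 mol
mass of As2O3 = 0.0121 × 197.84 = 2.40 g
% As2O3 = 2.40 / 3.35 × 100 = 71.6 %

71.6 %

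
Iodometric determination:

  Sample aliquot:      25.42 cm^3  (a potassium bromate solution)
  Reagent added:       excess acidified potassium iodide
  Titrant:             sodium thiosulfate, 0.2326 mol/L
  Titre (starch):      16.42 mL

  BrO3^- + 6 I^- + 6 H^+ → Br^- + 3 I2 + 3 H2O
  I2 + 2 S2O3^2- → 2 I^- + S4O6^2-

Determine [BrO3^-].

0.02504 mol/L

n(S2O3^2-) = 0.01642 × 0.2326 = 3.819 × 10^-3 mol
n(I2) = n(S2O3^2-)/2 = 1.910 × 10^-3 mol
From the 1:3 ratio, n(BrO3^-) in the aliquot = 1/3 × 1.910 × 10^-3 = 6.365 × 10^-4 mol
[BrO3^-] = 6.365 × 10^-4 / 0.02542 = 0.02504 mol/L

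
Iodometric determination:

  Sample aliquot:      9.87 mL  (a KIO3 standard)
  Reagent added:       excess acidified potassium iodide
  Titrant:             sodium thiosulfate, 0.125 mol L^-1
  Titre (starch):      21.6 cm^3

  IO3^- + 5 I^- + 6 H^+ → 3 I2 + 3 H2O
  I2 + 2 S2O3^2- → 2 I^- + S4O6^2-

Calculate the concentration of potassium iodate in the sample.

n(S2O3^2-) = 0.0216 × 0.125 = 2.70 × 10^-3 mol
n(I2) = n(S2O3^2-)/2 = 1.35 × 10^-3 mol
From the 1:3 ratio, n(IO3^-) in the aliquot = 1/3 × 1.35 × 10^-3 = 4.50 × 10^-4 mol
[IO3^-] = 4.50 × 10^-4 / 0.00987 = 0.0456 mol/L

0.0456 mol/L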